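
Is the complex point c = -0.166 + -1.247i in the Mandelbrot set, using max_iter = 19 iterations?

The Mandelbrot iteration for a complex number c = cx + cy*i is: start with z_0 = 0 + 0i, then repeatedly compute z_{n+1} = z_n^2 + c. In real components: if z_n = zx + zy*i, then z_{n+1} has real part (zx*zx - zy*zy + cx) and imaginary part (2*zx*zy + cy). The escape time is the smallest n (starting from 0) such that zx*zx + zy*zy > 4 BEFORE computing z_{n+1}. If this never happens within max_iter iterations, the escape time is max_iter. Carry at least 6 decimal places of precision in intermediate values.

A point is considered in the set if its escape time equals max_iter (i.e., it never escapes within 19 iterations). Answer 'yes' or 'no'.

z_0 = 0 + 0i, c = -0.1660 + -1.2470i
Iter 1: z = -0.1660 + -1.2470i, |z|^2 = 1.5826
Iter 2: z = -1.6935 + -0.8330i, |z|^2 = 3.5617
Iter 3: z = 2.0079 + 1.5743i, |z|^2 = 6.5100
Escaped at iteration 3

Answer: no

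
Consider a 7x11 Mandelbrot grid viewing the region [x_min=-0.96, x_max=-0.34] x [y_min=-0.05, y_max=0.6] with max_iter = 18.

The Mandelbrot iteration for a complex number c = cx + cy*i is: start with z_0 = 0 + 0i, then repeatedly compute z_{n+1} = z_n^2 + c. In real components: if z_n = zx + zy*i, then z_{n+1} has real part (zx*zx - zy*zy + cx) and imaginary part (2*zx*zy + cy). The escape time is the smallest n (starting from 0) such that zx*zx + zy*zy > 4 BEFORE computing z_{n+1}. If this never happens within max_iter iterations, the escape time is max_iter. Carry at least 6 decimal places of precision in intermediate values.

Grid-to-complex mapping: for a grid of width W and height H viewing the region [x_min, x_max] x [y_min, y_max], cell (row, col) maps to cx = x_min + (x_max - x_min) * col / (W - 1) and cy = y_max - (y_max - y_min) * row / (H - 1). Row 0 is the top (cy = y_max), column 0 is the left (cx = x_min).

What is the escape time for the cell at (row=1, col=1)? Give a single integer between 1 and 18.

z_0 = 0 + 0i, c = -0.8567 + 0.5350i
Iter 1: z = -0.8567 + 0.5350i, |z|^2 = 1.0201
Iter 2: z = -0.4090 + -0.3816i, |z|^2 = 0.3129
Iter 3: z = -0.8350 + 0.8472i, |z|^2 = 1.4150
Iter 4: z = -0.8771 + -0.8798i, |z|^2 = 1.5435
Iter 5: z = -0.8614 + 2.0785i, |z|^2 = 5.0620
Escaped at iteration 5

Answer: 5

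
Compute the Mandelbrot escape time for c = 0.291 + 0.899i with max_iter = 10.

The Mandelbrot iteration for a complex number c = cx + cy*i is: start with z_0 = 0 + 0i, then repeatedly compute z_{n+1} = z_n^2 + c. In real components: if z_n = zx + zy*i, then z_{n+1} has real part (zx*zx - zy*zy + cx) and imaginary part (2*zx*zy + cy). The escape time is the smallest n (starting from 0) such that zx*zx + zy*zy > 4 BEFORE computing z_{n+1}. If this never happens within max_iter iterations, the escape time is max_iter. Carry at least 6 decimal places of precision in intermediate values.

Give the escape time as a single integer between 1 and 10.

Answer: 4

Derivation:
z_0 = 0 + 0i, c = 0.2910 + 0.8990i
Iter 1: z = 0.2910 + 0.8990i, |z|^2 = 0.8929
Iter 2: z = -0.4325 + 1.4222i, |z|^2 = 2.2098
Iter 3: z = -1.5446 + -0.3313i, |z|^2 = 2.4956
Iter 4: z = 2.5671 + 1.9224i, |z|^2 = 10.2858
Escaped at iteration 4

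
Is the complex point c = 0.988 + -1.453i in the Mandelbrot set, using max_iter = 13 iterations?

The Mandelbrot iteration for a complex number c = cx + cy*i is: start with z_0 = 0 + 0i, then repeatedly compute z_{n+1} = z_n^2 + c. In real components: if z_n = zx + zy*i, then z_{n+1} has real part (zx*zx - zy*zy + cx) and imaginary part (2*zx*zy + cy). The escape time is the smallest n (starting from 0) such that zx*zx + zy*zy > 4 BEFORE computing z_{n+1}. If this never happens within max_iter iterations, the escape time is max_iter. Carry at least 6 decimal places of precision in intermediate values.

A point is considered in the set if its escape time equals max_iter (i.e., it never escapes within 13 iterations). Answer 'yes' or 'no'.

Answer: no

Derivation:
z_0 = 0 + 0i, c = 0.9880 + -1.4530i
Iter 1: z = 0.9880 + -1.4530i, |z|^2 = 3.0874
Iter 2: z = -0.1471 + -4.3241i, |z|^2 = 18.7197
Escaped at iteration 2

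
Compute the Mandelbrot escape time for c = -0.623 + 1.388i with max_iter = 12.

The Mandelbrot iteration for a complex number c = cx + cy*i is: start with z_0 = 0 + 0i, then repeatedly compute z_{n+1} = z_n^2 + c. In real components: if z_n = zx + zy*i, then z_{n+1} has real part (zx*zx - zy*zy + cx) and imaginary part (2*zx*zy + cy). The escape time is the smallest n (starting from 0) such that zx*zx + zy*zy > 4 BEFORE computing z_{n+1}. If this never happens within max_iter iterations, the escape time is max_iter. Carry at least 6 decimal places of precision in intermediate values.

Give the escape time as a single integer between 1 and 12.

Answer: 2

Derivation:
z_0 = 0 + 0i, c = -0.6230 + 1.3880i
Iter 1: z = -0.6230 + 1.3880i, |z|^2 = 2.3147
Iter 2: z = -2.1614 + -0.3414i, |z|^2 = 4.7883
Escaped at iteration 2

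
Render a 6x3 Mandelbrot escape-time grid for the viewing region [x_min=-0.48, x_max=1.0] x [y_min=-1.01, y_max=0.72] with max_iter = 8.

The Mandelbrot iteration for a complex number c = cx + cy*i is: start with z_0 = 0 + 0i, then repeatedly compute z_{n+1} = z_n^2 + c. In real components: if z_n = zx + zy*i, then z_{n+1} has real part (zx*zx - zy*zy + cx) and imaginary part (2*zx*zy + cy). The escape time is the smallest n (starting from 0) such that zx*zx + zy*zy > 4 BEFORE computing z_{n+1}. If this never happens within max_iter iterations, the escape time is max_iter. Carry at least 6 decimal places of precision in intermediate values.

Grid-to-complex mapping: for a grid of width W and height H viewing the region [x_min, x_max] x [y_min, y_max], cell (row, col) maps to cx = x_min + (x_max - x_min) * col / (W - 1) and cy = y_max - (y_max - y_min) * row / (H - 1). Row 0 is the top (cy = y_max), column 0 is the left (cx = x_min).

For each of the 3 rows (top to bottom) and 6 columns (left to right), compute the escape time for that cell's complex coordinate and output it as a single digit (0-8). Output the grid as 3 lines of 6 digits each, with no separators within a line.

(row=0, col=0): c = -0.4800 + 0.7200i → escape time 7
(row=0, col=1): c = -0.1840 + 0.7200i → escape time 8
(row=0, col=2): c = 0.1120 + 0.7200i → escape time 8
(row=0, col=3): c = 0.4080 + 0.7200i → escape time 4
(row=0, col=4): c = 0.7040 + 0.7200i → escape time 3
(row=0, col=5): c = 1.0000 + 0.7200i → escape time 2
(row=1, col=0): c = -0.4800 + -0.1450i → escape time 8
(row=1, col=1): c = -0.1840 + -0.1450i → escape time 8
(row=1, col=2): c = 0.1120 + -0.1450i → escape time 8
(row=1, col=3): c = 0.4080 + -0.1450i → escape time 8
(row=1, col=4): c = 0.7040 + -0.1450i → escape time 3
(row=1, col=5): c = 1.0000 + -0.1450i → escape time 2
(row=2, col=0): c = -0.4800 + -1.0100i → escape time 4
(row=2, col=1): c = -0.1840 + -1.0100i → escape time 8
(row=2, col=2): c = 0.1120 + -1.0100i → escape time 4
(row=2, col=3): c = 0.4080 + -1.0100i → escape time 3
(row=2, col=4): c = 0.7040 + -1.0100i → escape time 2
(row=2, col=5): c = 1.0000 + -1.0100i → escape time 2

Answer: 788432
888832
484322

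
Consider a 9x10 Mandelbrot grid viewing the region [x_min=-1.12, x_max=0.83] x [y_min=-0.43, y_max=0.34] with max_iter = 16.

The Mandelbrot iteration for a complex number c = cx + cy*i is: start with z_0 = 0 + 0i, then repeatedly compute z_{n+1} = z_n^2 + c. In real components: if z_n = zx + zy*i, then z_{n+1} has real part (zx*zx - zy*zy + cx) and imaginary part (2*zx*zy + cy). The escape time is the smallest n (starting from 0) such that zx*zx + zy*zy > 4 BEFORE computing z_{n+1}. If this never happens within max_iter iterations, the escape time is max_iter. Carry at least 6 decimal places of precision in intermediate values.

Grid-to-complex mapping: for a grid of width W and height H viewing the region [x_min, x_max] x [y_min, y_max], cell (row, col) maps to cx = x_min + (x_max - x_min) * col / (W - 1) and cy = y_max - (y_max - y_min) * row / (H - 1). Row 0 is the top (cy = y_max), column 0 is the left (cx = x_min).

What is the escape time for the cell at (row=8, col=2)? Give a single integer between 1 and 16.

Answer: 16

Derivation:
z_0 = 0 + 0i, c = -0.6325 + -0.3444i
Iter 1: z = -0.6325 + -0.3444i, |z|^2 = 0.5187
Iter 2: z = -0.3511 + 0.0913i, |z|^2 = 0.1316
Iter 3: z = -0.5176 + -0.4085i, |z|^2 = 0.4348
Iter 4: z = -0.5315 + 0.0784i, |z|^2 = 0.2887
Iter 5: z = -0.3561 + -0.4278i, |z|^2 = 0.3099
Iter 6: z = -0.6887 + -0.0397i, |z|^2 = 0.4759
Iter 7: z = -0.1598 + -0.2898i, |z|^2 = 0.1095
Iter 8: z = -0.6909 + -0.2519i, |z|^2 = 0.5408
Iter 9: z = -0.2185 + 0.0036i, |z|^2 = 0.0478
Iter 10: z = -0.5848 + -0.3460i, |z|^2 = 0.4617
Iter 11: z = -0.4103 + 0.0602i, |z|^2 = 0.1720
Iter 12: z = -0.4678 + -0.3939i, |z|^2 = 0.3740
Iter 13: z = -0.5688 + 0.0240i, |z|^2 = 0.3241
Iter 14: z = -0.3095 + -0.3718i, |z|^2 = 0.2340
Iter 15: z = -0.6749 + -0.1143i, |z|^2 = 0.4686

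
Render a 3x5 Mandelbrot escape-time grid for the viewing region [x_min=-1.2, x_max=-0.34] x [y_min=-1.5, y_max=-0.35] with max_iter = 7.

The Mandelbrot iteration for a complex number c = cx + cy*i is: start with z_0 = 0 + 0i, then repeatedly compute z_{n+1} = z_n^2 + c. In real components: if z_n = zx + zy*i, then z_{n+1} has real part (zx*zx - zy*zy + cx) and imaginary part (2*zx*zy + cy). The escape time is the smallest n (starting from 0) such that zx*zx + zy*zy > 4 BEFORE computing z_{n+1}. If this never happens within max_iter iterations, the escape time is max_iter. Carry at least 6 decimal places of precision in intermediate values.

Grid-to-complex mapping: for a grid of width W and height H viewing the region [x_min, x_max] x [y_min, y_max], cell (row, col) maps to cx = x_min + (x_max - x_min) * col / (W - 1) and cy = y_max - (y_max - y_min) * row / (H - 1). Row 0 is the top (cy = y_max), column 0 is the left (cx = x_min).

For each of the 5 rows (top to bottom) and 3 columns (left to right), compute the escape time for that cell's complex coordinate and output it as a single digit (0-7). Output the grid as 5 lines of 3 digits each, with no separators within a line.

Answer: 777
357
345
233
222

Derivation:
(row=0, col=0): c = -1.2000 + -0.3500i → escape time 7
(row=0, col=1): c = -0.7700 + -0.3500i → escape time 7
(row=0, col=2): c = -0.3400 + -0.3500i → escape time 7
(row=1, col=0): c = -1.2000 + -0.6375i → escape time 3
(row=1, col=1): c = -0.7700 + -0.6375i → escape time 5
(row=1, col=2): c = -0.3400 + -0.6375i → escape time 7
(row=2, col=0): c = -1.2000 + -0.9250i → escape time 3
(row=2, col=1): c = -0.7700 + -0.9250i → escape time 4
(row=2, col=2): c = -0.3400 + -0.9250i → escape time 5
(row=3, col=0): c = -1.2000 + -1.2125i → escape time 2
(row=3, col=1): c = -0.7700 + -1.2125i → escape time 3
(row=3, col=2): c = -0.3400 + -1.2125i → escape time 3
(row=4, col=0): c = -1.2000 + -1.5000i → escape time 2
(row=4, col=1): c = -0.7700 + -1.5000i → escape time 2
(row=4, col=2): c = -0.3400 + -1.5000i → escape time 2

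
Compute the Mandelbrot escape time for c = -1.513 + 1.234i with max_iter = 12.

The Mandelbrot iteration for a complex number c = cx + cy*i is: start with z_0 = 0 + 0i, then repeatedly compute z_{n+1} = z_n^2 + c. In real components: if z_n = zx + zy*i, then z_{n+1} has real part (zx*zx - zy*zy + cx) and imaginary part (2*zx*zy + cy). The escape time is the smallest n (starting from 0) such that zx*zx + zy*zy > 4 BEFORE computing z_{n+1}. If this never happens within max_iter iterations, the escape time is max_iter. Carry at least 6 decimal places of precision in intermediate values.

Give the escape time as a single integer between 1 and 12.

z_0 = 0 + 0i, c = -1.5130 + 1.2340i
Iter 1: z = -1.5130 + 1.2340i, |z|^2 = 3.8119
Iter 2: z = -0.7466 + -2.5001i, |z|^2 = 6.8078
Escaped at iteration 2

Answer: 2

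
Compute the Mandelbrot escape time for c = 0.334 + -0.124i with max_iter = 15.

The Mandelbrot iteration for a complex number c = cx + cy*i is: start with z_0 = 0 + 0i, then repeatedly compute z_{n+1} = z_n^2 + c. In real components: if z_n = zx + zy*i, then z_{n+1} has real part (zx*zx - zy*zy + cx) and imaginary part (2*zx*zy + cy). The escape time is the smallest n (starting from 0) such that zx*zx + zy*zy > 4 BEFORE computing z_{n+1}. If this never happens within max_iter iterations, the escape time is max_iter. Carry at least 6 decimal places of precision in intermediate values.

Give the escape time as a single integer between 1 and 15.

Answer: 15

Derivation:
z_0 = 0 + 0i, c = 0.3340 + -0.1240i
Iter 1: z = 0.3340 + -0.1240i, |z|^2 = 0.1269
Iter 2: z = 0.4302 + -0.2068i, |z|^2 = 0.2278
Iter 3: z = 0.4763 + -0.3019i, |z|^2 = 0.3180
Iter 4: z = 0.4697 + -0.4116i, |z|^2 = 0.3900
Iter 5: z = 0.3852 + -0.5106i, |z|^2 = 0.4091
Iter 6: z = 0.2216 + -0.5174i, |z|^2 = 0.3168
Iter 7: z = 0.1154 + -0.3533i, |z|^2 = 0.1381
Iter 8: z = 0.2225 + -0.2056i, |z|^2 = 0.0918
Iter 9: z = 0.3413 + -0.2155i, |z|^2 = 0.1629
Iter 10: z = 0.4040 + -0.2711i, |z|^2 = 0.2367
Iter 11: z = 0.4238 + -0.3430i, |z|^2 = 0.2972
Iter 12: z = 0.3959 + -0.4147i, |z|^2 = 0.3287
Iter 13: z = 0.3187 + -0.4524i, |z|^2 = 0.3062
Iter 14: z = 0.2309 + -0.4124i, |z|^2 = 0.2234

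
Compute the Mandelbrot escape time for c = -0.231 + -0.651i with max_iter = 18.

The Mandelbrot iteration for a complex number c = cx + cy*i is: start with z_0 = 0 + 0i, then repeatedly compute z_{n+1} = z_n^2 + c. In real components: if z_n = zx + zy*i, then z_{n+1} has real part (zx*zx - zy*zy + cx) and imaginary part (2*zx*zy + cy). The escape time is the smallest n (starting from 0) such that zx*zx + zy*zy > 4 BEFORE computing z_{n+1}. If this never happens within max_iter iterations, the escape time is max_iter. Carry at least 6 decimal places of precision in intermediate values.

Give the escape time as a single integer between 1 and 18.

Answer: 18

Derivation:
z_0 = 0 + 0i, c = -0.2310 + -0.6510i
Iter 1: z = -0.2310 + -0.6510i, |z|^2 = 0.4772
Iter 2: z = -0.6014 + -0.3502i, |z|^2 = 0.4844
Iter 3: z = 0.0081 + -0.2297i, |z|^2 = 0.0528
Iter 4: z = -0.2837 + -0.6547i, |z|^2 = 0.5091
Iter 5: z = -0.5792 + -0.2795i, |z|^2 = 0.4135
Iter 6: z = 0.0263 + -0.3272i, |z|^2 = 0.1078
Iter 7: z = -0.3374 + -0.6682i, |z|^2 = 0.5603
Iter 8: z = -0.5637 + -0.2001i, |z|^2 = 0.3578
Iter 9: z = 0.0467 + -0.4254i, |z|^2 = 0.1831
Iter 10: z = -0.4098 + -0.6907i, |z|^2 = 0.6450
Iter 11: z = -0.5401 + -0.0849i, |z|^2 = 0.2990
Iter 12: z = 0.0536 + -0.5593i, |z|^2 = 0.3157
Iter 13: z = -0.5409 + -0.7109i, |z|^2 = 0.7980
Iter 14: z = -0.4438 + 0.1181i, |z|^2 = 0.2109
Iter 15: z = -0.0480 + -0.7558i, |z|^2 = 0.5736
Iter 16: z = -0.7999 + -0.5784i, |z|^2 = 0.9745
Iter 17: z = 0.0743 + 0.2744i, |z|^2 = 0.0808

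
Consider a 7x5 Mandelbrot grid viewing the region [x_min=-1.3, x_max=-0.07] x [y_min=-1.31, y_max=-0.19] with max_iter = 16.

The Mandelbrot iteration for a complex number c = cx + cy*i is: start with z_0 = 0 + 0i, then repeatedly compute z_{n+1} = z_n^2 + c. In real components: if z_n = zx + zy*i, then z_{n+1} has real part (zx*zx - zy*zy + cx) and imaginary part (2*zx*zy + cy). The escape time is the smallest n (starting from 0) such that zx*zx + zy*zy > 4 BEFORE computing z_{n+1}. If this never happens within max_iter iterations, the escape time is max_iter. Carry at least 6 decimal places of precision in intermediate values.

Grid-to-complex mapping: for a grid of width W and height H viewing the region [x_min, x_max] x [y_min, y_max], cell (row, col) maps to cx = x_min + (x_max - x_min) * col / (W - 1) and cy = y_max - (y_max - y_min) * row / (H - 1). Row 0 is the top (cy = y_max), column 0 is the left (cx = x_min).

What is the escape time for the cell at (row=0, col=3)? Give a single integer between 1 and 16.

z_0 = 0 + 0i, c = -0.6850 + -0.1900i
Iter 1: z = -0.6850 + -0.1900i, |z|^2 = 0.5053
Iter 2: z = -0.2519 + 0.0703i, |z|^2 = 0.0684
Iter 3: z = -0.6265 + -0.2254i, |z|^2 = 0.4433
Iter 4: z = -0.3433 + 0.0924i, |z|^2 = 0.1264
Iter 5: z = -0.5757 + -0.2535i, |z|^2 = 0.3957
Iter 6: z = -0.4178 + 0.1018i, |z|^2 = 0.1850
Iter 7: z = -0.5208 + -0.2751i, |z|^2 = 0.3469
Iter 8: z = -0.4895 + 0.0965i, |z|^2 = 0.2489
Iter 9: z = -0.4547 + -0.2845i, |z|^2 = 0.2877
Iter 10: z = -0.5592 + 0.0688i, |z|^2 = 0.3174
Iter 11: z = -0.3771 + -0.2669i, |z|^2 = 0.2134
Iter 12: z = -0.6140 + 0.0113i, |z|^2 = 0.3772
Iter 13: z = -0.3081 + -0.2038i, |z|^2 = 0.1365
Iter 14: z = -0.6316 + -0.0644i, |z|^2 = 0.4031
Iter 15: z = -0.2902 + -0.1086i, |z|^2 = 0.0960

Answer: 16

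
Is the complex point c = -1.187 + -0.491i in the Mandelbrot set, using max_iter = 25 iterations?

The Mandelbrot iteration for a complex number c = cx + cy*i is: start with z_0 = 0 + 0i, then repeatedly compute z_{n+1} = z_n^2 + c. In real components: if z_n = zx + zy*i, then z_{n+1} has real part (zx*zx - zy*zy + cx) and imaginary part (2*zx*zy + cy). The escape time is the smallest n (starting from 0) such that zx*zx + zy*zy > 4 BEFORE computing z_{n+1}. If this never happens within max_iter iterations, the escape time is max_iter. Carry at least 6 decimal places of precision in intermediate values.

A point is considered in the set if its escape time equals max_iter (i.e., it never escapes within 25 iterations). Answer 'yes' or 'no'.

z_0 = 0 + 0i, c = -1.1870 + -0.4910i
Iter 1: z = -1.1870 + -0.4910i, |z|^2 = 1.6501
Iter 2: z = -0.0191 + 0.6746i, |z|^2 = 0.4555
Iter 3: z = -1.6418 + -0.5168i, |z|^2 = 2.9625
Iter 4: z = 1.2413 + 1.2059i, |z|^2 = 2.9951
Iter 5: z = -1.1003 + 2.5028i, |z|^2 = 7.4746
Escaped at iteration 5

Answer: no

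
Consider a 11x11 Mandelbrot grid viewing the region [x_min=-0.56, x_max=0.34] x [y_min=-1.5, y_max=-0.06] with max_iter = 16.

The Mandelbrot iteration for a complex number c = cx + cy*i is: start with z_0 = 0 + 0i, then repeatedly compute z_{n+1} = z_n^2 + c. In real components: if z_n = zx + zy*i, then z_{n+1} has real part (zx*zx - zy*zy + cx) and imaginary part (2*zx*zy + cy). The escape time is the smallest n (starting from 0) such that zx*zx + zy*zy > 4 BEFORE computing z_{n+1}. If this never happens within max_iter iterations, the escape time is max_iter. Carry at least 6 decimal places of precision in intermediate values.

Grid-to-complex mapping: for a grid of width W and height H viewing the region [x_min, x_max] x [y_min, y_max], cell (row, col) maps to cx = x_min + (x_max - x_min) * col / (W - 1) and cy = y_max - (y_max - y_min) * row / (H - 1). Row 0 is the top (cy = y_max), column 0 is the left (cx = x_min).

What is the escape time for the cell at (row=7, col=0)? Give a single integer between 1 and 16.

z_0 = 0 + 0i, c = -0.5600 + -1.0680i
Iter 1: z = -0.5600 + -1.0680i, |z|^2 = 1.4542
Iter 2: z = -1.3870 + 0.1282i, |z|^2 = 1.9403
Iter 3: z = 1.3474 + -1.4235i, |z|^2 = 3.8419
Iter 4: z = -0.7709 + -4.9041i, |z|^2 = 24.6448
Escaped at iteration 4

Answer: 4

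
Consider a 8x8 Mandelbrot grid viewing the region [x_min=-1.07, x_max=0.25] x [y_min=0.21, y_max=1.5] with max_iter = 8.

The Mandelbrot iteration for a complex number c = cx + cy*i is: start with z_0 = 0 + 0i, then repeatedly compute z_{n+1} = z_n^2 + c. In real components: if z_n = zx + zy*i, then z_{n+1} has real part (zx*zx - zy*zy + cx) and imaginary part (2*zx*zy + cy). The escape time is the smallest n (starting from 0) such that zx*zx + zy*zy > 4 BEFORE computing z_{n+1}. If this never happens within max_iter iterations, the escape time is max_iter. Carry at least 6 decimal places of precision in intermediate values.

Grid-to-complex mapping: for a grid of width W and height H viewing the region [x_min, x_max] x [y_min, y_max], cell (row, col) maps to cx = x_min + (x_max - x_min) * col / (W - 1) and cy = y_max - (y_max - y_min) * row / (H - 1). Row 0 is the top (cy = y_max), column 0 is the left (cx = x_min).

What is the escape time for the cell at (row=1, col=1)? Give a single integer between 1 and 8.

Answer: 2

Derivation:
z_0 = 0 + 0i, c = -0.8814 + 1.3157i
Iter 1: z = -0.8814 + 1.3157i, |z|^2 = 2.5080
Iter 2: z = -1.8356 + -1.0037i, |z|^2 = 4.3769
Escaped at iteration 2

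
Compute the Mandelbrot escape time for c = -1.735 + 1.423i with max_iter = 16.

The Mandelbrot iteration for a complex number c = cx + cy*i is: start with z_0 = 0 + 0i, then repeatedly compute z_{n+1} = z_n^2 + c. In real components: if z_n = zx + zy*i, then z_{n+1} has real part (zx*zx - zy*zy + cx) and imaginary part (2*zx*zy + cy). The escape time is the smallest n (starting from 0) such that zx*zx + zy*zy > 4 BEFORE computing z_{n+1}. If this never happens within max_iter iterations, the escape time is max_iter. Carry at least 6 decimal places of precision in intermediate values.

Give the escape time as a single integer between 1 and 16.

Answer: 1

Derivation:
z_0 = 0 + 0i, c = -1.7350 + 1.4230i
Iter 1: z = -1.7350 + 1.4230i, |z|^2 = 5.0352
Escaped at iteration 1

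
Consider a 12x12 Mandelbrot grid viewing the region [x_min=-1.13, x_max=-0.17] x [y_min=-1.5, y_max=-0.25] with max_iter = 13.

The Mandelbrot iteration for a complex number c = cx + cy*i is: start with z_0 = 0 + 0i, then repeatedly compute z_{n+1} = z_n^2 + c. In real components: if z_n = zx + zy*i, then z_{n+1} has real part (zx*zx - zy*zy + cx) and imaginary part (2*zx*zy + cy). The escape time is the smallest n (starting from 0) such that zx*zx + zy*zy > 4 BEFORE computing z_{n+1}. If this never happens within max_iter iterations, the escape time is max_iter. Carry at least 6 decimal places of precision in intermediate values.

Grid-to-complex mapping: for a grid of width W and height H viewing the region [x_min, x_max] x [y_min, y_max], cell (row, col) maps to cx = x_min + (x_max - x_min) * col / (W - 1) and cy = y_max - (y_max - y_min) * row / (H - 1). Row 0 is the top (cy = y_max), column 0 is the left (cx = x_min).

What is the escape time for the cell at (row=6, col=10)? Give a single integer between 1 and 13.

Answer: 7

Derivation:
z_0 = 0 + 0i, c = -0.2573 + -0.9318i
Iter 1: z = -0.2573 + -0.9318i, |z|^2 = 0.9345
Iter 2: z = -1.0594 + -0.4524i, |z|^2 = 1.3269
Iter 3: z = 0.6604 + 0.0266i, |z|^2 = 0.4368
Iter 4: z = 0.1781 + -0.8967i, |z|^2 = 0.8358
Iter 5: z = -1.0296 + -1.2512i, |z|^2 = 2.6256
Iter 6: z = -0.7628 + 1.6447i, |z|^2 = 3.2867
Iter 7: z = -2.3804 + -3.4408i, |z|^2 = 17.5052
Escaped at iteration 7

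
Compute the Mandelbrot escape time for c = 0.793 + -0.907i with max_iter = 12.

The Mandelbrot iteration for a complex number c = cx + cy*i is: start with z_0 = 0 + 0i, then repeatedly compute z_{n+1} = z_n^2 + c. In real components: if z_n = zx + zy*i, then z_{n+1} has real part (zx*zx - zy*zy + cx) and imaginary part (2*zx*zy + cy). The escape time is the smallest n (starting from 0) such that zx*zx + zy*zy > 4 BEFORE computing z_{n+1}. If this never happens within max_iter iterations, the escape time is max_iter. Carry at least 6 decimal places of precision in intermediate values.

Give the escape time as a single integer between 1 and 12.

Answer: 2

Derivation:
z_0 = 0 + 0i, c = 0.7930 + -0.9070i
Iter 1: z = 0.7930 + -0.9070i, |z|^2 = 1.4515
Iter 2: z = 0.5992 + -2.3455i, |z|^2 = 5.8604
Escaped at iteration 2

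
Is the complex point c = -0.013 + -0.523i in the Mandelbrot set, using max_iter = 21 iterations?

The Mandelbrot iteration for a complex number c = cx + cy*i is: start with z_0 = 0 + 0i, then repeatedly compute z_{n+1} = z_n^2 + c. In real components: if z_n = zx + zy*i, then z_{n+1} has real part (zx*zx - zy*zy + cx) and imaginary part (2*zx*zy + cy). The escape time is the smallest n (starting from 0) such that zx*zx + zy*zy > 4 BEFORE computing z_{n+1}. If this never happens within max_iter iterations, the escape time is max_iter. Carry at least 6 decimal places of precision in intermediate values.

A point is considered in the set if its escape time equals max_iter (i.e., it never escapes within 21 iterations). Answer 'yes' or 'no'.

z_0 = 0 + 0i, c = -0.0130 + -0.5230i
Iter 1: z = -0.0130 + -0.5230i, |z|^2 = 0.2737
Iter 2: z = -0.2864 + -0.5094i, |z|^2 = 0.3415
Iter 3: z = -0.1905 + -0.2313i, |z|^2 = 0.0898
Iter 4: z = -0.0302 + -0.4349i, |z|^2 = 0.1900
Iter 5: z = -0.2012 + -0.4967i, |z|^2 = 0.2872
Iter 6: z = -0.2193 + -0.3231i, |z|^2 = 0.1525
Iter 7: z = -0.0693 + -0.3813i, |z|^2 = 0.1502
Iter 8: z = -0.1536 + -0.4701i, |z|^2 = 0.2446
Iter 9: z = -0.2104 + -0.3786i, |z|^2 = 0.1876
Iter 10: z = -0.1120 + -0.3637i, |z|^2 = 0.1448
Iter 11: z = -0.1327 + -0.4415i, |z|^2 = 0.2125
Iter 12: z = -0.1903 + -0.4058i, |z|^2 = 0.2009
Iter 13: z = -0.1415 + -0.3685i, |z|^2 = 0.1558
Iter 14: z = -0.1288 + -0.4187i, |z|^2 = 0.1919
Iter 15: z = -0.1717 + -0.4151i, |z|^2 = 0.2018
Iter 16: z = -0.1558 + -0.3804i, |z|^2 = 0.1690
Iter 17: z = -0.1334 + -0.4044i, |z|^2 = 0.1814
Iter 18: z = -0.1588 + -0.4151i, |z|^2 = 0.1975
Iter 19: z = -0.1601 + -0.3912i, |z|^2 = 0.1787
Iter 20: z = -0.1404 + -0.3978i, |z|^2 = 0.1779
Did not escape in 21 iterations → in set

Answer: yes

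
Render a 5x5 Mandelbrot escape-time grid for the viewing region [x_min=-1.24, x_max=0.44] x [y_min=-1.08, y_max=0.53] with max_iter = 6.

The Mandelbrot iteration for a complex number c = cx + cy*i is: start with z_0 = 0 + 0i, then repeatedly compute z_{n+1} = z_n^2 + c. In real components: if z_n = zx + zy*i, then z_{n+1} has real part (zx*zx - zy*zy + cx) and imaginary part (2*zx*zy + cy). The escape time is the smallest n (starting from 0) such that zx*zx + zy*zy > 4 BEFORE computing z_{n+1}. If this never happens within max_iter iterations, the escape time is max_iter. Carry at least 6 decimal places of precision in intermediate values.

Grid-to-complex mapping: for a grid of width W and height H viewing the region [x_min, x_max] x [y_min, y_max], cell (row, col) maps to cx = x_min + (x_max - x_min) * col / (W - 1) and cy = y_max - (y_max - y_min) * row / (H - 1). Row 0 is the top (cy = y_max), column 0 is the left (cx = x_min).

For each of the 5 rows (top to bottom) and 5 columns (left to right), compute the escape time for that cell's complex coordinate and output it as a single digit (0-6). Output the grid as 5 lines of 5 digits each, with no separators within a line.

Answer: 46666
66666
66666
34665
33442

Derivation:
(row=0, col=0): c = -1.2400 + 0.5300i → escape time 4
(row=0, col=1): c = -0.8200 + 0.5300i → escape time 6
(row=0, col=2): c = -0.4000 + 0.5300i → escape time 6
(row=0, col=3): c = 0.0200 + 0.5300i → escape time 6
(row=0, col=4): c = 0.4400 + 0.5300i → escape time 6
(row=1, col=0): c = -1.2400 + 0.1275i → escape time 6
(row=1, col=1): c = -0.8200 + 0.1275i → escape time 6
(row=1, col=2): c = -0.4000 + 0.1275i → escape time 6
(row=1, col=3): c = 0.0200 + 0.1275i → escape time 6
(row=1, col=4): c = 0.4400 + 0.1275i → escape time 6
(row=2, col=0): c = -1.2400 + -0.2750i → escape time 6
(row=2, col=1): c = -0.8200 + -0.2750i → escape time 6
(row=2, col=2): c = -0.4000 + -0.2750i → escape time 6
(row=2, col=3): c = 0.0200 + -0.2750i → escape time 6
(row=2, col=4): c = 0.4400 + -0.2750i → escape time 6
(row=3, col=0): c = -1.2400 + -0.6775i → escape time 3
(row=3, col=1): c = -0.8200 + -0.6775i → escape time 4
(row=3, col=2): c = -0.4000 + -0.6775i → escape time 6
(row=3, col=3): c = 0.0200 + -0.6775i → escape time 6
(row=3, col=4): c = 0.4400 + -0.6775i → escape time 5
(row=4, col=0): c = -1.2400 + -1.0800i → escape time 3
(row=4, col=1): c = -0.8200 + -1.0800i → escape time 3
(row=4, col=2): c = -0.4000 + -1.0800i → escape time 4
(row=4, col=3): c = 0.0200 + -1.0800i → escape time 4
(row=4, col=4): c = 0.4400 + -1.0800i → escape time 2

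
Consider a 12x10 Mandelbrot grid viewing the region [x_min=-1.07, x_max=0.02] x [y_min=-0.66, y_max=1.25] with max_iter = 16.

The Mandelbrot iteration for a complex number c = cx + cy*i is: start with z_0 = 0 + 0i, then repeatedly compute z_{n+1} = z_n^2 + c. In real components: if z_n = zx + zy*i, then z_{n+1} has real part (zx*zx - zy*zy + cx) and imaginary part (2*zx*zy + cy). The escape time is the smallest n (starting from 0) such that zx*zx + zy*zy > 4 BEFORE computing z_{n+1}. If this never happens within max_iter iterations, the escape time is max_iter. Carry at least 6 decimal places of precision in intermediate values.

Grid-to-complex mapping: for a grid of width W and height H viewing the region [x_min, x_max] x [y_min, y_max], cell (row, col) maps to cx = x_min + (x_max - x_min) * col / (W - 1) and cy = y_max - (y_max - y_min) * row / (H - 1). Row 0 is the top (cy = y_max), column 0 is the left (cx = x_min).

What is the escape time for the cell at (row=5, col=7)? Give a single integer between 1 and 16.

Answer: 16

Derivation:
z_0 = 0 + 0i, c = -0.3764 + 0.1889i
Iter 1: z = -0.3764 + 0.1889i, |z|^2 = 0.1773
Iter 2: z = -0.2704 + 0.0467i, |z|^2 = 0.0753
Iter 3: z = -0.3054 + 0.1636i, |z|^2 = 0.1201
Iter 4: z = -0.3098 + 0.0889i, |z|^2 = 0.1039
Iter 5: z = -0.2883 + 0.1338i, |z|^2 = 0.1010
Iter 6: z = -0.3112 + 0.1118i, |z|^2 = 0.1093
Iter 7: z = -0.2920 + 0.1193i, |z|^2 = 0.0995
Iter 8: z = -0.3053 + 0.1192i, |z|^2 = 0.1074
Iter 9: z = -0.2973 + 0.1161i, |z|^2 = 0.1019
Iter 10: z = -0.3014 + 0.1198i, |z|^2 = 0.1052
Iter 11: z = -0.2999 + 0.1166i, |z|^2 = 0.1035
Iter 12: z = -0.3000 + 0.1189i, |z|^2 = 0.1042
Iter 13: z = -0.3005 + 0.1175i, |z|^2 = 0.1041
Iter 14: z = -0.2999 + 0.1183i, |z|^2 = 0.1039
Iter 15: z = -0.3004 + 0.1180i, |z|^2 = 0.1042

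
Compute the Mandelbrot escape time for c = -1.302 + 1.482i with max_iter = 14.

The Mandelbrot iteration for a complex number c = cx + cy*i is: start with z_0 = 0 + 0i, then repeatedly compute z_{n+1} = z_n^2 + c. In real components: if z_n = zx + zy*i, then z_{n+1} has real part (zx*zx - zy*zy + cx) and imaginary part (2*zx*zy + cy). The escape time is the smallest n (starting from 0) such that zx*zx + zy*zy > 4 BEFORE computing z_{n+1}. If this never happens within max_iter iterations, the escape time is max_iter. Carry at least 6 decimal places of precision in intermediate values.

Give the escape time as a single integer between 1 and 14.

Answer: 2

Derivation:
z_0 = 0 + 0i, c = -1.3020 + 1.4820i
Iter 1: z = -1.3020 + 1.4820i, |z|^2 = 3.8915
Iter 2: z = -1.8031 + -2.3771i, |z|^2 = 8.9020
Escaped at iteration 2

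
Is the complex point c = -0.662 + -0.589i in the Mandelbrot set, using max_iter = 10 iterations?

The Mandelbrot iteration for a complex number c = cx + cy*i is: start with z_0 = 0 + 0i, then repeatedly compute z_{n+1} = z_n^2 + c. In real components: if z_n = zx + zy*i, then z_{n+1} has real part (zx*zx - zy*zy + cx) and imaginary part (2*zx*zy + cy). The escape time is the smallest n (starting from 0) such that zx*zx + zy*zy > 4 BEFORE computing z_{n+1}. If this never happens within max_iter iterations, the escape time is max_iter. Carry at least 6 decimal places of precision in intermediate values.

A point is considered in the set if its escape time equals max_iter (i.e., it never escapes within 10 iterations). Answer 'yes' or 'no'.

z_0 = 0 + 0i, c = -0.6620 + -0.5890i
Iter 1: z = -0.6620 + -0.5890i, |z|^2 = 0.7852
Iter 2: z = -0.5707 + 0.1908i, |z|^2 = 0.3621
Iter 3: z = -0.3727 + -0.8068i, |z|^2 = 0.7899
Iter 4: z = -1.1740 + 0.0125i, |z|^2 = 1.3784
Iter 5: z = 0.7161 + -0.6183i, |z|^2 = 0.8951
Iter 6: z = -0.5314 + -1.4745i, |z|^2 = 2.4567
Iter 7: z = -2.5539 + 0.9782i, |z|^2 = 7.4792
Escaped at iteration 7

Answer: no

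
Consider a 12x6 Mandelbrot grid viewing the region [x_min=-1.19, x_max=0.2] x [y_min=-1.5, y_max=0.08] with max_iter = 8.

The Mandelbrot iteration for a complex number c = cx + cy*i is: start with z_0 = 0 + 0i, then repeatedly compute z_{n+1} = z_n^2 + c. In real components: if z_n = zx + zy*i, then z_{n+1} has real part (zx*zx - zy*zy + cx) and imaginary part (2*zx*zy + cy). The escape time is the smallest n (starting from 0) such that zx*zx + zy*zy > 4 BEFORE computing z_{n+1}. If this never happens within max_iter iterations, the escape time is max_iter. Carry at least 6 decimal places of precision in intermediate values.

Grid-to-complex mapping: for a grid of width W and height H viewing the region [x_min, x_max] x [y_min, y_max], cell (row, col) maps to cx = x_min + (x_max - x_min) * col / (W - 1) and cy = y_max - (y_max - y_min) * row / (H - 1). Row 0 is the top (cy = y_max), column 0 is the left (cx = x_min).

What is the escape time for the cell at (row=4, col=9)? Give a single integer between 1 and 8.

Answer: 3

Derivation:
z_0 = 0 + 0i, c = -0.0527 + -1.1840i
Iter 1: z = -0.0527 + -1.1840i, |z|^2 = 1.4046
Iter 2: z = -1.4518 + -1.0591i, |z|^2 = 3.2295
Iter 3: z = 0.9332 + 1.8913i, |z|^2 = 4.4480
Escaped at iteration 3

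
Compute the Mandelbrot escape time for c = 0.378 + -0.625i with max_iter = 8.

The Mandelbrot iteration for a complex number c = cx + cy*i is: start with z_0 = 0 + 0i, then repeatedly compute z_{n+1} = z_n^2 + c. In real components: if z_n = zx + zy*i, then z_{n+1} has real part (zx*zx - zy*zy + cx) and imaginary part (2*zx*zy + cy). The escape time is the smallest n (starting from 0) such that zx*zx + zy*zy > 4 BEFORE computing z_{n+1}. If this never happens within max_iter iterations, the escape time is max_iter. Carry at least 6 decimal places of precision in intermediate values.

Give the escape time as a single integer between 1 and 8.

z_0 = 0 + 0i, c = 0.3780 + -0.6250i
Iter 1: z = 0.3780 + -0.6250i, |z|^2 = 0.5335
Iter 2: z = 0.1303 + -1.0975i, |z|^2 = 1.2215
Iter 3: z = -0.8095 + -0.9109i, |z|^2 = 1.4851
Iter 4: z = 0.2036 + 0.8498i, |z|^2 = 0.7637
Iter 5: z = -0.3028 + -0.2790i, |z|^2 = 0.1695
Iter 6: z = 0.3919 + -0.4561i, |z|^2 = 0.3615
Iter 7: z = 0.3236 + -0.9824i, |z|^2 = 1.0698

Answer: 8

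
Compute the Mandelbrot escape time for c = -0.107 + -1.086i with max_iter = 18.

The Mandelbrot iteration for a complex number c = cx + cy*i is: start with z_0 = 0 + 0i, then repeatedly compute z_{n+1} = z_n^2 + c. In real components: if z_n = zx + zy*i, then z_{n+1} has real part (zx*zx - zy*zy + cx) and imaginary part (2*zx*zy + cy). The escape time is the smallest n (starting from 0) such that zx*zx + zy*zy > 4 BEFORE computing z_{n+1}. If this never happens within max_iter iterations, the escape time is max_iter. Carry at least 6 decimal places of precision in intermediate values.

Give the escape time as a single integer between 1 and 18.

Answer: 6

Derivation:
z_0 = 0 + 0i, c = -0.1070 + -1.0860i
Iter 1: z = -0.1070 + -1.0860i, |z|^2 = 1.1908
Iter 2: z = -1.2749 + -0.8536i, |z|^2 = 2.3541
Iter 3: z = 0.7899 + 1.0906i, |z|^2 = 1.8132
Iter 4: z = -0.6725 + 0.6368i, |z|^2 = 0.8578
Iter 5: z = -0.0603 + -1.9425i, |z|^2 = 3.7769
Iter 6: z = -3.8766 + -0.8517i, |z|^2 = 15.7537
Escaped at iteration 6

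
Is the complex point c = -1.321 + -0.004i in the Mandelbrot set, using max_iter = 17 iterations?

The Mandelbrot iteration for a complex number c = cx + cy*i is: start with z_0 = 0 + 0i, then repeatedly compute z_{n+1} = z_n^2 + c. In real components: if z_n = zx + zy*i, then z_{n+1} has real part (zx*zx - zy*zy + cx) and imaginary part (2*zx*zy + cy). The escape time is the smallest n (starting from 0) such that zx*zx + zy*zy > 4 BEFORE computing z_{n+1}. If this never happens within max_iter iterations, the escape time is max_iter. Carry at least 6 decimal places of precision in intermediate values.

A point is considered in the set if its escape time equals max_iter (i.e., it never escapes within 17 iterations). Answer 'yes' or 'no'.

Answer: yes

Derivation:
z_0 = 0 + 0i, c = -1.3210 + -0.0040i
Iter 1: z = -1.3210 + -0.0040i, |z|^2 = 1.7451
Iter 2: z = 0.4240 + 0.0066i, |z|^2 = 0.1798
Iter 3: z = -1.1412 + 0.0016i, |z|^2 = 1.3024
Iter 4: z = -0.0186 + -0.0076i, |z|^2 = 0.0004
Iter 5: z = -1.3207 + -0.0037i, |z|^2 = 1.7443
Iter 6: z = 0.4233 + 0.0058i, |z|^2 = 0.1792
Iter 7: z = -1.1419 + 0.0009i, |z|^2 = 1.3039
Iter 8: z = -0.0171 + -0.0061i, |z|^2 = 0.0003
Iter 9: z = -1.3207 + -0.0038i, |z|^2 = 1.7444
Iter 10: z = 0.4234 + 0.0060i, |z|^2 = 0.1793
Iter 11: z = -1.1418 + 0.0011i, |z|^2 = 1.3037
Iter 12: z = -0.0173 + -0.0065i, |z|^2 = 0.0003
Iter 13: z = -1.3207 + -0.0038i, |z|^2 = 1.7444
Iter 14: z = 0.4233 + 0.0060i, |z|^2 = 0.1793
Iter 15: z = -1.1418 + 0.0011i, |z|^2 = 1.3037
Iter 16: z = -0.0173 + -0.0064i, |z|^2 = 0.0003
Did not escape in 17 iterations → in set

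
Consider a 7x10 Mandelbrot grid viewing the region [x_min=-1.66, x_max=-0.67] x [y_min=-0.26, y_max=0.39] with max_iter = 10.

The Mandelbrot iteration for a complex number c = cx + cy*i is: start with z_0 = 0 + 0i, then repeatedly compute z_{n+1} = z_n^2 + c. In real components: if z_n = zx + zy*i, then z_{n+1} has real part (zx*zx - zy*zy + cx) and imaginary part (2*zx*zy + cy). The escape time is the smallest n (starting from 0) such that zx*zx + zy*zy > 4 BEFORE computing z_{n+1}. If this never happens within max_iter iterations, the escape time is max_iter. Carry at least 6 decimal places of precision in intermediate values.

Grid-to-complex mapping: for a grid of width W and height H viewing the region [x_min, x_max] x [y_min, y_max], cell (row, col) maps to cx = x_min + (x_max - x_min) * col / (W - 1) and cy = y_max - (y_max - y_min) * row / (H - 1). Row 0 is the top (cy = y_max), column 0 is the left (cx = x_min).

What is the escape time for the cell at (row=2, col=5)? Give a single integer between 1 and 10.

Answer: 10

Derivation:
z_0 = 0 + 0i, c = -0.8350 + 0.2456i
Iter 1: z = -0.8350 + 0.2456i, |z|^2 = 0.7575
Iter 2: z = -0.1981 + -0.1645i, |z|^2 = 0.0663
Iter 3: z = -0.8228 + 0.3107i, |z|^2 = 0.7736
Iter 4: z = -0.2545 + -0.2658i, |z|^2 = 0.1354
Iter 5: z = -0.8409 + 0.3808i, |z|^2 = 0.8521
Iter 6: z = -0.2730 + -0.3949i, |z|^2 = 0.2305
Iter 7: z = -0.9165 + 0.4612i, |z|^2 = 1.0526
Iter 8: z = -0.2078 + -0.5997i, |z|^2 = 0.4028
Iter 9: z = -1.1515 + 0.4947i, |z|^2 = 1.5708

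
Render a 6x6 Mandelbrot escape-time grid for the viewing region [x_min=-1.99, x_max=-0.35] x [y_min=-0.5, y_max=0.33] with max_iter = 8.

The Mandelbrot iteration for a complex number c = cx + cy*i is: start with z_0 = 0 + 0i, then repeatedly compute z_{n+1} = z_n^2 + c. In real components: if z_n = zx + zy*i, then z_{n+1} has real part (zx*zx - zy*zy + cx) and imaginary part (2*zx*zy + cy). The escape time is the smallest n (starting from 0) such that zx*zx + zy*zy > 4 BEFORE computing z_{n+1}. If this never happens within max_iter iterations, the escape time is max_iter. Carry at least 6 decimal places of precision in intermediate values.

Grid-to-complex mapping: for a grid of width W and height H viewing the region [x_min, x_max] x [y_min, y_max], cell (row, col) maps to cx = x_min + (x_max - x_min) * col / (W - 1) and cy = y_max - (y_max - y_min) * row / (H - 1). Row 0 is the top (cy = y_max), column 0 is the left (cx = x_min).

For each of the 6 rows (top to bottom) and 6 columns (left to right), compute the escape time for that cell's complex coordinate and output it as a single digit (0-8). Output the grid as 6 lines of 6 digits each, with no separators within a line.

(row=0, col=0): c = -1.9900 + 0.3300i → escape time 1
(row=0, col=1): c = -1.6620 + 0.3300i → escape time 4
(row=0, col=2): c = -1.3340 + 0.3300i → escape time 6
(row=0, col=3): c = -1.0060 + 0.3300i → escape time 8
(row=0, col=4): c = -0.6780 + 0.3300i → escape time 8
(row=0, col=5): c = -0.3500 + 0.3300i → escape time 8
(row=1, col=0): c = -1.9900 + 0.1640i → escape time 2
(row=1, col=1): c = -1.6620 + 0.1640i → escape time 5
(row=1, col=2): c = -1.3340 + 0.1640i → escape time 8
(row=1, col=3): c = -1.0060 + 0.1640i → escape time 8
(row=1, col=4): c = -0.6780 + 0.1640i → escape time 8
(row=1, col=5): c = -0.3500 + 0.1640i → escape time 8
(row=2, col=0): c = -1.9900 + -0.0020i → escape time 8
(row=2, col=1): c = -1.6620 + -0.0020i → escape time 8
(row=2, col=2): c = -1.3340 + -0.0020i → escape time 8
(row=2, col=3): c = -1.0060 + -0.0020i → escape time 8
(row=2, col=4): c = -0.6780 + -0.0020i → escape time 8
(row=2, col=5): c = -0.3500 + -0.0020i → escape time 8
(row=3, col=0): c = -1.9900 + -0.1680i → escape time 2
(row=3, col=1): c = -1.6620 + -0.1680i → escape time 5
(row=3, col=2): c = -1.3340 + -0.1680i → escape time 8
(row=3, col=3): c = -1.0060 + -0.1680i → escape time 8
(row=3, col=4): c = -0.6780 + -0.1680i → escape time 8
(row=3, col=5): c = -0.3500 + -0.1680i → escape time 8
(row=4, col=0): c = -1.9900 + -0.3340i → escape time 1
(row=4, col=1): c = -1.6620 + -0.3340i → escape time 4
(row=4, col=2): c = -1.3340 + -0.3340i → escape time 6
(row=4, col=3): c = -1.0060 + -0.3340i → escape time 8
(row=4, col=4): c = -0.6780 + -0.3340i → escape time 8
(row=4, col=5): c = -0.3500 + -0.3340i → escape time 8
(row=5, col=0): c = -1.9900 + -0.5000i → escape time 1
(row=5, col=1): c = -1.6620 + -0.5000i → escape time 3
(row=5, col=2): c = -1.3340 + -0.5000i → escape time 4
(row=5, col=3): c = -1.0060 + -0.5000i → escape time 5
(row=5, col=4): c = -0.6780 + -0.5000i → escape time 8
(row=5, col=5): c = -0.3500 + -0.5000i → escape time 8

Answer: 146888
258888
888888
258888
146888
134588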